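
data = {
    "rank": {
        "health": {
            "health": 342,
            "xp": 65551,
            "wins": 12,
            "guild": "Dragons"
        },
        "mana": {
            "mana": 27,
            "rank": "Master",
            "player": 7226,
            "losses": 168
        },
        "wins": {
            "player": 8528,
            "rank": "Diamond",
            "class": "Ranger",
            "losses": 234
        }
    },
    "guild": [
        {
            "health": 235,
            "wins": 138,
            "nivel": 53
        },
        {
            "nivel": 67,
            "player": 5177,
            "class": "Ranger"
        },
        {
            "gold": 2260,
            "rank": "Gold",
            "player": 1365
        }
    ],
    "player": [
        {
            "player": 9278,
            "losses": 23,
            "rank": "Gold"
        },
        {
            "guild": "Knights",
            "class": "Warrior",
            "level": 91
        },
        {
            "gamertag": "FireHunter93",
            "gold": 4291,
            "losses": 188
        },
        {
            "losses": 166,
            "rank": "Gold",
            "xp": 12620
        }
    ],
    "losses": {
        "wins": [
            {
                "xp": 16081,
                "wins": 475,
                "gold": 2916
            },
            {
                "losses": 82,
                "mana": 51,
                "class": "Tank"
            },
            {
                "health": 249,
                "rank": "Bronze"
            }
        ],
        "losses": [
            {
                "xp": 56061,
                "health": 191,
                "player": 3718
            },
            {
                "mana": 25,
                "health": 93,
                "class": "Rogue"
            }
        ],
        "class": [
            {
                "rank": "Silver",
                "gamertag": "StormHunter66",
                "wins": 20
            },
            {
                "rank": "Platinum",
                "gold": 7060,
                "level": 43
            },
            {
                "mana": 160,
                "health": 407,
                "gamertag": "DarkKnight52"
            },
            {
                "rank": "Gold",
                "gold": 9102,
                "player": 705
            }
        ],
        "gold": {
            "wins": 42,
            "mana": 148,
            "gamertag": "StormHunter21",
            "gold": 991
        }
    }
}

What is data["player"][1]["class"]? "Warrior"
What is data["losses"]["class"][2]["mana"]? 160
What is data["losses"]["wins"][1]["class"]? "Tank"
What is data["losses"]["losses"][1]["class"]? "Rogue"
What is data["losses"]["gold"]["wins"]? 42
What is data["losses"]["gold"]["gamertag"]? "StormHunter21"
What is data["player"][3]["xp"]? 12620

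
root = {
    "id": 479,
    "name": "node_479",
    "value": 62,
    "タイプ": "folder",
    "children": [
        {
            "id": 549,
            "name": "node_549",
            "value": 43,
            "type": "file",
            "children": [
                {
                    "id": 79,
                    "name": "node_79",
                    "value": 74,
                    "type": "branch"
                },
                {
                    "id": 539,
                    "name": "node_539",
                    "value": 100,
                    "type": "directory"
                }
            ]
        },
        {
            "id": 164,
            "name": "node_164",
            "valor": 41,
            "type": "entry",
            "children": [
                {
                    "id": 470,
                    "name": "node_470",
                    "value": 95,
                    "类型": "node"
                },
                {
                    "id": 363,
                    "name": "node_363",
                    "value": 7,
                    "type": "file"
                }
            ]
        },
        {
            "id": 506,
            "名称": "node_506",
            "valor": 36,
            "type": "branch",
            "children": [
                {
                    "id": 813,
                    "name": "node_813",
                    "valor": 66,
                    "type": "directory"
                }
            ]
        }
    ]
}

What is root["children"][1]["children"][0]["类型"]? "node"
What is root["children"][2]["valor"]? 36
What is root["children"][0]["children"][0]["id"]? 79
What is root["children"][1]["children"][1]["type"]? "file"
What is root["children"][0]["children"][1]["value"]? 100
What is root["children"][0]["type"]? "file"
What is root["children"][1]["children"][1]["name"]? "node_363"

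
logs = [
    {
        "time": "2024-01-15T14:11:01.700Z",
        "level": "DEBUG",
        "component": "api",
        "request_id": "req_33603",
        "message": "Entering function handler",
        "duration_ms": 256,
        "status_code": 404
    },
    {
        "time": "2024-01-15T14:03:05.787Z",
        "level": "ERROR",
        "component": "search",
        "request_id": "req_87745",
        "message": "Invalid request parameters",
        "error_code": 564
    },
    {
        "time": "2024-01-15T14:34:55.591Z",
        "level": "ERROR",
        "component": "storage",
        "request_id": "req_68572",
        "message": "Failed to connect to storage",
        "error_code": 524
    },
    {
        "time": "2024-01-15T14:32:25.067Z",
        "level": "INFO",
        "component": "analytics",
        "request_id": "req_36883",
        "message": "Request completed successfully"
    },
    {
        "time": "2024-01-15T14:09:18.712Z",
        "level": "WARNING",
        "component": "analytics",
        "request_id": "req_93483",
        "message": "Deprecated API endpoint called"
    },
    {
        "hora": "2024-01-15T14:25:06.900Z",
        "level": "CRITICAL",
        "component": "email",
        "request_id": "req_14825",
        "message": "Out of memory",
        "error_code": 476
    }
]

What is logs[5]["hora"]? "2024-01-15T14:25:06.900Z"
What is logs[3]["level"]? "INFO"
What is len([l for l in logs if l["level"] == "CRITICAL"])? 1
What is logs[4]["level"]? "WARNING"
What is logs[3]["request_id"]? "req_36883"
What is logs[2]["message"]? "Failed to connect to storage"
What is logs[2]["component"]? "storage"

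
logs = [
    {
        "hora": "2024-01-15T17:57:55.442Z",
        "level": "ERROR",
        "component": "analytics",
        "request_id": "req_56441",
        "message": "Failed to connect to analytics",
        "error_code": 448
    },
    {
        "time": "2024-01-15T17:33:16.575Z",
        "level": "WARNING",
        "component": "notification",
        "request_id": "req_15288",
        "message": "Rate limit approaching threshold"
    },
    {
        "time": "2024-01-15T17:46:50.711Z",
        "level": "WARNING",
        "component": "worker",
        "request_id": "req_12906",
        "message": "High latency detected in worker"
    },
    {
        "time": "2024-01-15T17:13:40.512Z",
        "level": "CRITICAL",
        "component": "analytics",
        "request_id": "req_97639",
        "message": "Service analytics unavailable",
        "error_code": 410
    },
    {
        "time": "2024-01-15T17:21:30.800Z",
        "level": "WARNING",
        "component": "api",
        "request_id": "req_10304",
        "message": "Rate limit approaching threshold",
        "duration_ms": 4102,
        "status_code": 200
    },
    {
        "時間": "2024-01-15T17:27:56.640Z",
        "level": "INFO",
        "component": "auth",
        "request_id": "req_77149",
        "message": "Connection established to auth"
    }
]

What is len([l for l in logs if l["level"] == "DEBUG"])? 0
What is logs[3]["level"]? "CRITICAL"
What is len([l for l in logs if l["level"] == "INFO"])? 1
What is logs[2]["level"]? "WARNING"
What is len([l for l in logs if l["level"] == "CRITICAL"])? 1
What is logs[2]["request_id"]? "req_12906"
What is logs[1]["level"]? "WARNING"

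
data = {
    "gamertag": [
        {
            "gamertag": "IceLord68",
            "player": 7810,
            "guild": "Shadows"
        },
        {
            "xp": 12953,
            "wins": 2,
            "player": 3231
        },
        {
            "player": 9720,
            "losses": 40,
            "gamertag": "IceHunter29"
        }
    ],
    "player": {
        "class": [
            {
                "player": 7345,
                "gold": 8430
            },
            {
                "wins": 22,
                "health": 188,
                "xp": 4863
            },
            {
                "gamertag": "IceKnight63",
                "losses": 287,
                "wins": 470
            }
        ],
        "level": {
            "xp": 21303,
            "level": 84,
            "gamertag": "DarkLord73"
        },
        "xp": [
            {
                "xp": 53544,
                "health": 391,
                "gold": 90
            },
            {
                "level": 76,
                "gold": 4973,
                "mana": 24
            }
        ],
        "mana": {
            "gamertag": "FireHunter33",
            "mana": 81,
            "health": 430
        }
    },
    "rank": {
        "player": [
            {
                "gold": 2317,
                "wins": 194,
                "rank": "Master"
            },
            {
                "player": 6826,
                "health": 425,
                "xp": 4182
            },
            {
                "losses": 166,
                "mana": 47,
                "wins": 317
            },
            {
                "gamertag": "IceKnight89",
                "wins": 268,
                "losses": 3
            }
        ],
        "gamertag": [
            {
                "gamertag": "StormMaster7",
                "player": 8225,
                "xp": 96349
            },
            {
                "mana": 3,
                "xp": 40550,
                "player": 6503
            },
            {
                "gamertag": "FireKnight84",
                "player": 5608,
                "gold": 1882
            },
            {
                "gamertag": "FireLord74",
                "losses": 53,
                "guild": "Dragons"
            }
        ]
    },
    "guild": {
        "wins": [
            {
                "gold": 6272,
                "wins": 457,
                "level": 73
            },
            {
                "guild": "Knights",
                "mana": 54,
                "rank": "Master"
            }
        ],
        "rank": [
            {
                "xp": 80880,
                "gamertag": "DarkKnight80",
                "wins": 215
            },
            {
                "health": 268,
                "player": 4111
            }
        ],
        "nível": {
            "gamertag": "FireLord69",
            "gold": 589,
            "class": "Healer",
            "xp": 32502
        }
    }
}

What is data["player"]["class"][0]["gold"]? 8430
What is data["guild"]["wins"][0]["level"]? 73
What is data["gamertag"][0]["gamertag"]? "IceLord68"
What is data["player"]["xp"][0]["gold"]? 90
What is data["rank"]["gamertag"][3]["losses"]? 53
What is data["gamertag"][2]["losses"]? 40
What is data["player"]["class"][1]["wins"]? 22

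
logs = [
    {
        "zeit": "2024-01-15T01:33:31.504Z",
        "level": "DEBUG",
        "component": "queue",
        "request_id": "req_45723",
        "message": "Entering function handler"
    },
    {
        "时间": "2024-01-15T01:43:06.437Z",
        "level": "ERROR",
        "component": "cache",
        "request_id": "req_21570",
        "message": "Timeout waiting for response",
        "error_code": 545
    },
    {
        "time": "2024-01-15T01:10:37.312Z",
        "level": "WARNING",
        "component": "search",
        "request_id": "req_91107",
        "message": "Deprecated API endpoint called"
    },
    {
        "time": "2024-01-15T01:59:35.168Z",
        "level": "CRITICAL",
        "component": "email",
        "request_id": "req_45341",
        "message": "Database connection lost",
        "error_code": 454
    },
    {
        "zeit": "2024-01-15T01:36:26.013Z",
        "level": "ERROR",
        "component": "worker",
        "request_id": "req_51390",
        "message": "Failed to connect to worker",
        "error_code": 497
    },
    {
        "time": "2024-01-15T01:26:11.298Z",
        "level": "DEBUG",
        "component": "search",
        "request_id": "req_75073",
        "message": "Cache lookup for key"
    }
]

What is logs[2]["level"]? "WARNING"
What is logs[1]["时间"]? "2024-01-15T01:43:06.437Z"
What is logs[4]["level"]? "ERROR"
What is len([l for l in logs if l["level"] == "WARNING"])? 1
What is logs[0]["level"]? "DEBUG"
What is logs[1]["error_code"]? 545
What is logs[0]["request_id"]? "req_45723"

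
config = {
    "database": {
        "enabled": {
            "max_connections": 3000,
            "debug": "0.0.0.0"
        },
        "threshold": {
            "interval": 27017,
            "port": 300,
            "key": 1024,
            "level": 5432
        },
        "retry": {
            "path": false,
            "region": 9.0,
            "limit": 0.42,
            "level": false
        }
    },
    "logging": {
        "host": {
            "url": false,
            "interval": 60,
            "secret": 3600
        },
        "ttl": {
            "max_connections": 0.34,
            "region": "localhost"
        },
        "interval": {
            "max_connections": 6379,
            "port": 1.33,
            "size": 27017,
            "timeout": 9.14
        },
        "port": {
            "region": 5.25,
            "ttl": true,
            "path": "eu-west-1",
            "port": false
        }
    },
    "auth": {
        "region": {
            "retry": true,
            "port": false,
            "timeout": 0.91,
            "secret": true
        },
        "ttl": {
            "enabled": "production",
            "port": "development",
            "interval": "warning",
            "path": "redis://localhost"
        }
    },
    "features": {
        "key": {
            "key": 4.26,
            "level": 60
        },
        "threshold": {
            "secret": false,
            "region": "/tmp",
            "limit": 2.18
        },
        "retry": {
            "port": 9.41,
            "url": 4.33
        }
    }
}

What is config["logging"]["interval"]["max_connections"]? 6379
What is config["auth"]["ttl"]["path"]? "redis://localhost"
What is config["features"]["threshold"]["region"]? "/tmp"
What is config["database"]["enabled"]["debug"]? "0.0.0.0"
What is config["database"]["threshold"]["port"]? 300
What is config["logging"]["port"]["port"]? False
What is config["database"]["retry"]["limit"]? 0.42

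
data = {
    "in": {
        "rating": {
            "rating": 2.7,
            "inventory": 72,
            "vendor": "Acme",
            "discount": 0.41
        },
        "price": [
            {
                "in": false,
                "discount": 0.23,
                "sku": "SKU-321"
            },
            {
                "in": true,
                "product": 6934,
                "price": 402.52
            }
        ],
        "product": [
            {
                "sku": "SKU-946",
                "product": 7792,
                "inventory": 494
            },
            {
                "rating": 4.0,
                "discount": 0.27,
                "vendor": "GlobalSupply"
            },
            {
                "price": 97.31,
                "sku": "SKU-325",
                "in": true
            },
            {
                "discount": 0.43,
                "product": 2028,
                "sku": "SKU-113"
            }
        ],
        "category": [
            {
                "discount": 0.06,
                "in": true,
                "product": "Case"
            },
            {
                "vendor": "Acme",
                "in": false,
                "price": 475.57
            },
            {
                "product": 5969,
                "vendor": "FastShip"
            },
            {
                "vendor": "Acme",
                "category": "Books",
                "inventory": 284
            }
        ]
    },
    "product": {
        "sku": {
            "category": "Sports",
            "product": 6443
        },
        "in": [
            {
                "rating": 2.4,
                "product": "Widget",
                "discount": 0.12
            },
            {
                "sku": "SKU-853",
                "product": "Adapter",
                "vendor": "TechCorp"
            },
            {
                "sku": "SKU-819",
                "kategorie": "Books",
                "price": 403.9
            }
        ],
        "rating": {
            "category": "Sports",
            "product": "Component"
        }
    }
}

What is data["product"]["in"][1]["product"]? "Adapter"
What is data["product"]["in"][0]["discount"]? 0.12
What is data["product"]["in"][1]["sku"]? "SKU-853"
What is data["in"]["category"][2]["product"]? 5969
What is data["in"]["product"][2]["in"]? True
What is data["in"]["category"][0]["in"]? True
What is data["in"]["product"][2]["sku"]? "SKU-325"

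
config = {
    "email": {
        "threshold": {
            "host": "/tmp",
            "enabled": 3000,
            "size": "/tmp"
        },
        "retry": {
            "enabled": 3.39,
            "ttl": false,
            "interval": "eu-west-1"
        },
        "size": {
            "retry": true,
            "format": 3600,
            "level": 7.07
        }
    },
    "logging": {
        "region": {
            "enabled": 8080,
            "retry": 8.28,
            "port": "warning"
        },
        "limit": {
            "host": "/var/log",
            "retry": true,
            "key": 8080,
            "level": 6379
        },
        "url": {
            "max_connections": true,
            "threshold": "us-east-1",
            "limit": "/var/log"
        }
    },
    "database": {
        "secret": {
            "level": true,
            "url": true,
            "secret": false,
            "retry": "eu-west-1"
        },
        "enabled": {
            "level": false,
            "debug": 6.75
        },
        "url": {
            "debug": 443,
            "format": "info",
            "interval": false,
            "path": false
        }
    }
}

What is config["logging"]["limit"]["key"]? 8080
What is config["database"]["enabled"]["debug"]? 6.75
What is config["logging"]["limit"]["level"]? 6379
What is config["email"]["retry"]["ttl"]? False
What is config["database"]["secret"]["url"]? True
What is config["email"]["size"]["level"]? 7.07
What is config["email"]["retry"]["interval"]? "eu-west-1"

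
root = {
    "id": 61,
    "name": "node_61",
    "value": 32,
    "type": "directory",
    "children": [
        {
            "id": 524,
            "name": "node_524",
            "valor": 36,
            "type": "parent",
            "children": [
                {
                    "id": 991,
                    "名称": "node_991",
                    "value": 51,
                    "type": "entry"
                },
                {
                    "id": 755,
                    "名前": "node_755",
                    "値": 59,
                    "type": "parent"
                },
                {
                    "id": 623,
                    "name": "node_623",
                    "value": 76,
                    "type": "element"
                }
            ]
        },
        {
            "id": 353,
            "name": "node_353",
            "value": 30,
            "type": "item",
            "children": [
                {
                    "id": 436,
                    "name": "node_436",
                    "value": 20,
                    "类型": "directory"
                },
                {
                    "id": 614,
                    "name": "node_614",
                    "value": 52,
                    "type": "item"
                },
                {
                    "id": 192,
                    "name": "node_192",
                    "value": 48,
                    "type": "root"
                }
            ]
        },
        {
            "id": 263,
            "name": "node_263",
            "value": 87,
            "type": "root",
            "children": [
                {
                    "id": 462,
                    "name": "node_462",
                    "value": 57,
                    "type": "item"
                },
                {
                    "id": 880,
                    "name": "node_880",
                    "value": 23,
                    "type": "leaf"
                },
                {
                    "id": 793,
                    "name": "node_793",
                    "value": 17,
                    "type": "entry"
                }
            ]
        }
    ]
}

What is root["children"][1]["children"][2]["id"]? 192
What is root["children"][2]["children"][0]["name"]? "node_462"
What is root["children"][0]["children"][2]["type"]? "element"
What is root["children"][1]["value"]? 30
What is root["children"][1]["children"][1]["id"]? 614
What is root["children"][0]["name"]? "node_524"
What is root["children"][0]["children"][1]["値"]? 59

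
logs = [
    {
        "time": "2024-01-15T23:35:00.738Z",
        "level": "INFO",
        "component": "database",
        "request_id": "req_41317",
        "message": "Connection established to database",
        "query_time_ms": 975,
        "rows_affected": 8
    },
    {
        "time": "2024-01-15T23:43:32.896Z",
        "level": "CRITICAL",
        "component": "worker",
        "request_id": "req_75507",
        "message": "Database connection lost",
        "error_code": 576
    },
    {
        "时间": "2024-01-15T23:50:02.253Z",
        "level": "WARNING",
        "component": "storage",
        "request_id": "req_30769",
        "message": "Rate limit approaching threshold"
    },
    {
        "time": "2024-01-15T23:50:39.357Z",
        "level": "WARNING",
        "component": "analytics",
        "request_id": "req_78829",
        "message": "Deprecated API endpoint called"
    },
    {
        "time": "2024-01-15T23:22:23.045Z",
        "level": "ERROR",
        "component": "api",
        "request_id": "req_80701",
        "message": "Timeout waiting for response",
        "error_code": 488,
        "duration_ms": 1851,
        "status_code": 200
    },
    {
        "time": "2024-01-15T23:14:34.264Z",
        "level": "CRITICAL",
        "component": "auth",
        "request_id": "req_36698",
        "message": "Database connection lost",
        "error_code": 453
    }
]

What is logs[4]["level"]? "ERROR"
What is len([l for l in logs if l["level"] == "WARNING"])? 2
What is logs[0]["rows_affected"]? 8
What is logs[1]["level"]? "CRITICAL"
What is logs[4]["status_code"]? 200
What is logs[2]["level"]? "WARNING"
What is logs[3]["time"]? "2024-01-15T23:50:39.357Z"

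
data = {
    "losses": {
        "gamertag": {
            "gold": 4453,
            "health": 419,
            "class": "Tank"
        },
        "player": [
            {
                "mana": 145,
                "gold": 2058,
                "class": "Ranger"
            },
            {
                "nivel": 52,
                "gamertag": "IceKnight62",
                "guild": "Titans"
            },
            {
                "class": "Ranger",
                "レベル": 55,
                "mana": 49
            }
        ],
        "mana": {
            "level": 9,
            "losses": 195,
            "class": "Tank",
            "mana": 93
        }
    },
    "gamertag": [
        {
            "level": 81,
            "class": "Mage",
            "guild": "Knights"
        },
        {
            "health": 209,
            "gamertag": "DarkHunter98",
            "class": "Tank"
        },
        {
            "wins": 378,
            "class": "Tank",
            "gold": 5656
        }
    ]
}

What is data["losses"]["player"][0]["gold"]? 2058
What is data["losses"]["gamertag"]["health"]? 419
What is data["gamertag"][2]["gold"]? 5656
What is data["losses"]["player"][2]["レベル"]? 55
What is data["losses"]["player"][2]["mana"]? 49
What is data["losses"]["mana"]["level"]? 9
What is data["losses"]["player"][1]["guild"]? "Titans"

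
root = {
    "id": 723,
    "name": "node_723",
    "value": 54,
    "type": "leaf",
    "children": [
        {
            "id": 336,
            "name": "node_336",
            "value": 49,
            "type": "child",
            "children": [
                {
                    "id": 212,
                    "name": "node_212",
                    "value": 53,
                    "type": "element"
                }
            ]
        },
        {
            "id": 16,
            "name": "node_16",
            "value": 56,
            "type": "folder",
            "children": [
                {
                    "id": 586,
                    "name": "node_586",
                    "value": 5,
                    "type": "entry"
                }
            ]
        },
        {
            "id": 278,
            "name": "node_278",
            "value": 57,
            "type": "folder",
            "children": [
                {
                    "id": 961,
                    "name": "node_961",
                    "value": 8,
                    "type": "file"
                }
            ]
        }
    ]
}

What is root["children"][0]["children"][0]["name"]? "node_212"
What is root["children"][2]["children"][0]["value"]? 8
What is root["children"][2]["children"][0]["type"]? "file"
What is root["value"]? 54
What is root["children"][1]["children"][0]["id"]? 586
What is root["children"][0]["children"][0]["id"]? 212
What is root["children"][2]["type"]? "folder"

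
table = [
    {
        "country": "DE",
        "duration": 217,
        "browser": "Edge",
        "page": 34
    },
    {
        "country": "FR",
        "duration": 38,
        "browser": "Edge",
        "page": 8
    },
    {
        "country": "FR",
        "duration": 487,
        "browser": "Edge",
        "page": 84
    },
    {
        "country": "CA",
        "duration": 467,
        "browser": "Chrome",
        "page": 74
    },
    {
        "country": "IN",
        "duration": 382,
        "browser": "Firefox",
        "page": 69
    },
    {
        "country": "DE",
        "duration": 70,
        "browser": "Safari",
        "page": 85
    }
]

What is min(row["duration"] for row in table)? 38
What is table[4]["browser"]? "Firefox"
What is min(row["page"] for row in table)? 8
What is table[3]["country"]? "CA"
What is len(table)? 6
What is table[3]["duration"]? 467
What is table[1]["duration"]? 38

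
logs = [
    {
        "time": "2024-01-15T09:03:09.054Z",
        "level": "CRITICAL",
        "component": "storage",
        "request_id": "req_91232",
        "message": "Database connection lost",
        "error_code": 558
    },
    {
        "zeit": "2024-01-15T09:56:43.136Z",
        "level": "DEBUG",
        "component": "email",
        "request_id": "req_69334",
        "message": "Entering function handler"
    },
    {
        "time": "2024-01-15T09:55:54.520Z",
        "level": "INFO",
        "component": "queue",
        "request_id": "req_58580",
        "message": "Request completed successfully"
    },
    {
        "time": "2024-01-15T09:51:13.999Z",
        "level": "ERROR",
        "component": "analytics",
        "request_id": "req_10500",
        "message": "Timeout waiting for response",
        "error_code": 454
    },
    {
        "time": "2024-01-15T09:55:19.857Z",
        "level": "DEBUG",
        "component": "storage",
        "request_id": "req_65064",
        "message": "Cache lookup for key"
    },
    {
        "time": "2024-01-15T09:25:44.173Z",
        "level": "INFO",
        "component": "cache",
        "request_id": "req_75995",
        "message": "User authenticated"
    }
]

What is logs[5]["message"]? "User authenticated"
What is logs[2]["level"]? "INFO"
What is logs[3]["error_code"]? 454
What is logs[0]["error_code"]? 558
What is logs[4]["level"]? "DEBUG"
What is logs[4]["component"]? "storage"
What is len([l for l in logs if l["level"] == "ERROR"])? 1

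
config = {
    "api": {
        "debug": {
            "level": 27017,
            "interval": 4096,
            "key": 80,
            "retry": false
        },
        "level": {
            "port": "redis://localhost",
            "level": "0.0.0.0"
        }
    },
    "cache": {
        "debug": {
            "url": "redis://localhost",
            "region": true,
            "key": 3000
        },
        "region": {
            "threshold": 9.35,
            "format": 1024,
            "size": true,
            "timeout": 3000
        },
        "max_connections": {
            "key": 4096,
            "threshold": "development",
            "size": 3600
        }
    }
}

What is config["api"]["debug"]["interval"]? 4096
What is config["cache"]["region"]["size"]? True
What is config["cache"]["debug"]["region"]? True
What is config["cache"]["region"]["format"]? 1024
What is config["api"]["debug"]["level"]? 27017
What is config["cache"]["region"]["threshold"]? 9.35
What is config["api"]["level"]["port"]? "redis://localhost"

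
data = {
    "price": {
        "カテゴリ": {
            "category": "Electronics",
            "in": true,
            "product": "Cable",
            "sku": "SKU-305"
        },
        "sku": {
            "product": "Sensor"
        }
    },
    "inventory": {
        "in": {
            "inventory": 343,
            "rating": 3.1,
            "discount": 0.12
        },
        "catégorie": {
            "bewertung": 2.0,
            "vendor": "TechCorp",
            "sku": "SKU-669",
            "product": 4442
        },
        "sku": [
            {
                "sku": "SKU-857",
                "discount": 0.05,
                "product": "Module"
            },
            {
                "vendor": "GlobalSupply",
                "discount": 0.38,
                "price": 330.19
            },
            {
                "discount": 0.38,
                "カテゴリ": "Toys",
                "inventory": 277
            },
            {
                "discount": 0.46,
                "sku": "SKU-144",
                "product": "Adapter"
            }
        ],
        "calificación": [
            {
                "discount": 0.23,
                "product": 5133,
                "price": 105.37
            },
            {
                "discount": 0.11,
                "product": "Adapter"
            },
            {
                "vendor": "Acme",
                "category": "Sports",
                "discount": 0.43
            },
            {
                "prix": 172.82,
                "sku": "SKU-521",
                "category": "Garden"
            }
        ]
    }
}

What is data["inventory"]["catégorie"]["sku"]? "SKU-669"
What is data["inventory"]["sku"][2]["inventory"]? 277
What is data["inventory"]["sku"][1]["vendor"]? "GlobalSupply"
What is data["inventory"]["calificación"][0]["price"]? 105.37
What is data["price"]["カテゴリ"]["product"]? "Cable"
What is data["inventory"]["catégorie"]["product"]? 4442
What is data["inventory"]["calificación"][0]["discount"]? 0.23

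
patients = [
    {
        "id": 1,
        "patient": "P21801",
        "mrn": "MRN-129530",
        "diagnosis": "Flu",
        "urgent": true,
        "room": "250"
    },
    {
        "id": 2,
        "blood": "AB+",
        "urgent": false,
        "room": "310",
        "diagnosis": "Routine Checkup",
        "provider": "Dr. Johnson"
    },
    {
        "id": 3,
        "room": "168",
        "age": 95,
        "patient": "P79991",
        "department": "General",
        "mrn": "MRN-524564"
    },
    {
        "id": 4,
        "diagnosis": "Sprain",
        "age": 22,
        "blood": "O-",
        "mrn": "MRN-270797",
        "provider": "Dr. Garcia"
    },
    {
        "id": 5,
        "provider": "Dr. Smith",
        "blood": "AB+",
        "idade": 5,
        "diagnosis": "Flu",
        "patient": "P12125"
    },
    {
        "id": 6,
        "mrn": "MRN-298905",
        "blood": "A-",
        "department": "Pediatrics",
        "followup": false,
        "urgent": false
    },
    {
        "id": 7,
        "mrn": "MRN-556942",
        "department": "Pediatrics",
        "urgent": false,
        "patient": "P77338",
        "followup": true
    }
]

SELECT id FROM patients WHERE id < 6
[1, 2, 3, 4, 5]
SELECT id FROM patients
[1, 2, 3, 4, 5, 6, 7]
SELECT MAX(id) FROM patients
7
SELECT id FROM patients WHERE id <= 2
[1, 2]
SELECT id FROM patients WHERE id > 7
[]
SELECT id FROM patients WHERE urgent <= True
[1, 2, 6, 7]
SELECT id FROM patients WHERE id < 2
[1]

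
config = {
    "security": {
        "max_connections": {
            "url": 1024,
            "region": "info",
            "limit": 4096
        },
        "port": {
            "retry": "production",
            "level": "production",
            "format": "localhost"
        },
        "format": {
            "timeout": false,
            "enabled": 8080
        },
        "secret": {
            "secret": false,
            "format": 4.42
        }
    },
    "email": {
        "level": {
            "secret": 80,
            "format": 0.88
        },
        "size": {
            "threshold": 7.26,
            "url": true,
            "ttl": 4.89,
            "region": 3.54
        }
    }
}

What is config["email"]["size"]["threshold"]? 7.26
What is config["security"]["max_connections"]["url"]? 1024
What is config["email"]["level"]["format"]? 0.88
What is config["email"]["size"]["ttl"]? 4.89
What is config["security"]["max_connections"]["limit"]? 4096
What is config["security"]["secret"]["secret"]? False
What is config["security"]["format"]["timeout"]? False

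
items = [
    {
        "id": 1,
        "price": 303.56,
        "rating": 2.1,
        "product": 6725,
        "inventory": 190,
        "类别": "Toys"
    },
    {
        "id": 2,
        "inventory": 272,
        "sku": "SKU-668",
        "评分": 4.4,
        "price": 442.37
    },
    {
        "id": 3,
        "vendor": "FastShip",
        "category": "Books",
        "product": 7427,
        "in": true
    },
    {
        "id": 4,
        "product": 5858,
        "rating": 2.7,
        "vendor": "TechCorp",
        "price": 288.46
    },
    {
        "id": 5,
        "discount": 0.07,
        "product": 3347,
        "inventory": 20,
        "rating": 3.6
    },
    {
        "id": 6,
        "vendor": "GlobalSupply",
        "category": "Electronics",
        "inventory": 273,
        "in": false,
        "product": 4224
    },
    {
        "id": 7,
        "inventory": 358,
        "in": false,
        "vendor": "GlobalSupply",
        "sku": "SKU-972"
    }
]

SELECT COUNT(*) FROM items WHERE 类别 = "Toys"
1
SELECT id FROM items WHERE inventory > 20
[1, 2, 6, 7]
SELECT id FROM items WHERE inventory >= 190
[1, 2, 6, 7]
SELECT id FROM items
[1, 2, 3, 4, 5, 6, 7]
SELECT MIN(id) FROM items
1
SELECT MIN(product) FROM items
3347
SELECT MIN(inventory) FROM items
20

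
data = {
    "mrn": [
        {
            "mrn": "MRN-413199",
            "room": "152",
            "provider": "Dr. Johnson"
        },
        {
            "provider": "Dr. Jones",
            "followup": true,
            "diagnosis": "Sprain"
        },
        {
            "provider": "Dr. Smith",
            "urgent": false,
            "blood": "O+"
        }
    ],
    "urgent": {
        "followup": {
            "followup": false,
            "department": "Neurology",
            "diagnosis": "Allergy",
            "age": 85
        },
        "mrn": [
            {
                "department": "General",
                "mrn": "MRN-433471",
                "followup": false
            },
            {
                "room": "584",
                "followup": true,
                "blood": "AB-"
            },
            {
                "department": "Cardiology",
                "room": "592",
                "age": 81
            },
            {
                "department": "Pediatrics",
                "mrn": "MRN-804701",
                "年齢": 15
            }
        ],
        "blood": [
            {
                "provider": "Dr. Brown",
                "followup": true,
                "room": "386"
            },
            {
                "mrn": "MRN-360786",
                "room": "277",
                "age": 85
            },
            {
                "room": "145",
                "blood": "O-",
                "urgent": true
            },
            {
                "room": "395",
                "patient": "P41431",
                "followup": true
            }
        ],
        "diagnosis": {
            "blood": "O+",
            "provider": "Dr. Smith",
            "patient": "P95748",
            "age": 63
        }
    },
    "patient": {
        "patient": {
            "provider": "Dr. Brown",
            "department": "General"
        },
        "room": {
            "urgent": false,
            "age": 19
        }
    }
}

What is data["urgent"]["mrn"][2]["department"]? "Cardiology"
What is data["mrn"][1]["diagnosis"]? "Sprain"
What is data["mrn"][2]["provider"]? "Dr. Smith"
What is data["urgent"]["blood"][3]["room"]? "395"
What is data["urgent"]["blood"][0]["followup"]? True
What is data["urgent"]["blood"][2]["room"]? "145"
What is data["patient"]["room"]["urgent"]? False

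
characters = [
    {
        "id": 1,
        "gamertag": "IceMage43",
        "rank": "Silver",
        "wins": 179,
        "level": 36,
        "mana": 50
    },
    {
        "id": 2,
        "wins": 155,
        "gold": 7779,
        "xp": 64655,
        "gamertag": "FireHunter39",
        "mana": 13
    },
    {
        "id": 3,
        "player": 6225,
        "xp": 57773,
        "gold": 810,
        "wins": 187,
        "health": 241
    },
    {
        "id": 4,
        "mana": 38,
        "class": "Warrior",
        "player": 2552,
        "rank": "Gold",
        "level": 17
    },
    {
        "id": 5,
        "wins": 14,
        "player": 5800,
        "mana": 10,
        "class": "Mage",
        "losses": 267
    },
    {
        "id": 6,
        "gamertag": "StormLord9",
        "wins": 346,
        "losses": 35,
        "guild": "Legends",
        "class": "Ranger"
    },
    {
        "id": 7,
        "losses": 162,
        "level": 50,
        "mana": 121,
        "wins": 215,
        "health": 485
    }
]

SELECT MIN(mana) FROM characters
10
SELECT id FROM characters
[1, 2, 3, 4, 5, 6, 7]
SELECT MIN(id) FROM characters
1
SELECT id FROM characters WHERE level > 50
[]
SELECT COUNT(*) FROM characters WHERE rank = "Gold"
1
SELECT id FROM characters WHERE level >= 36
[1, 7]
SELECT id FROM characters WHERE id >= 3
[3, 4, 5, 6, 7]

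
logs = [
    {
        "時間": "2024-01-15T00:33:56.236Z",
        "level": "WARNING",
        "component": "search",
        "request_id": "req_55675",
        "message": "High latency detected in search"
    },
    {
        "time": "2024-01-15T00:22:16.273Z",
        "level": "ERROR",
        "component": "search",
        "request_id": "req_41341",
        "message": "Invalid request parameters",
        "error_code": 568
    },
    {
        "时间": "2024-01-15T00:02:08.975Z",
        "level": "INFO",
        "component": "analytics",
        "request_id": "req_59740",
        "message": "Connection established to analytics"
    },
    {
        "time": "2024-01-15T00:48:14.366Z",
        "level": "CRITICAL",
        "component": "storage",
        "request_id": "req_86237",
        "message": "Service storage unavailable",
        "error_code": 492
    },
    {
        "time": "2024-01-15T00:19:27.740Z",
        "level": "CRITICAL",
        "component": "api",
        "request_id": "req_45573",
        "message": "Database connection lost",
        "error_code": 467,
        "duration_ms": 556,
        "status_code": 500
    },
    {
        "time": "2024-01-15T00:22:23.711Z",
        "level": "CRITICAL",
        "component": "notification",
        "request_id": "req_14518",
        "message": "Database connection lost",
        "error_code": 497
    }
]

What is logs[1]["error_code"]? 568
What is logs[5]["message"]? "Database connection lost"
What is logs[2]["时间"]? "2024-01-15T00:02:08.975Z"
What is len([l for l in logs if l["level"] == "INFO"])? 1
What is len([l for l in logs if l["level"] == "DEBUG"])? 0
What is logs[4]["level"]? "CRITICAL"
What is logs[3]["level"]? "CRITICAL"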